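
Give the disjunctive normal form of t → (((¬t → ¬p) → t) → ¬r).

t → (((¬t → ¬p) → t) → ¬r)
= ¬t ∨ (((¬t → ¬p) → t) → ¬r)
= ¬t ∨ ¬((¬t → ¬p) → t) ∨ ¬r
= ¬t ∨ ¬(¬(¬t → ¬p) ∨ t) ∨ ¬r
= ¬t ∨ ¬(¬(¬¬t ∨ ¬p) ∨ t) ∨ ¬r
= ¬t ∨ (¬¬(¬¬t ∨ ¬p) ∧ ¬t) ∨ ¬r
= ¬t ∨ ((¬¬t ∨ ¬p) ∧ ¬t) ∨ ¬r
= ¬t ∨ ((t ∨ ¬p) ∧ ¬t) ∨ ¬r
= ¬t ∨ (t ∧ ¬t) ∨ (¬p ∧ ¬t) ∨ ¬r
= ¬t ∨ ¬r

¬t ∨ ¬r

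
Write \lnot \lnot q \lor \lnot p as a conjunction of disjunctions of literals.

q \lor \lnot p

\lnot \lnot q \lor \lnot p
≡ q \lor \lnot p   [double negation]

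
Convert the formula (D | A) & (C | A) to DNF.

(D & C) | A

(D | A) & (C | A)
≡ (D & C) | (D & A) | (A & C) | (A & A)
≡ (D & C) | A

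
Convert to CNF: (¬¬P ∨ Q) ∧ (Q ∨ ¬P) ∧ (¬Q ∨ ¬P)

(¬¬P ∨ Q) ∧ (Q ∨ ¬P) ∧ (¬Q ∨ ¬P)
= (P ∨ Q) ∧ (Q ∨ ¬P) ∧ (¬Q ∨ ¬P)   [double negation]

(P ∨ Q) ∧ (Q ∨ ¬P) ∧ (¬Q ∨ ¬P)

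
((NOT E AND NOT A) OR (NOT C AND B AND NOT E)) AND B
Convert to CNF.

NOT E AND (NOT A OR NOT C) AND B

((NOT E AND NOT A) OR (NOT C AND B AND NOT E)) AND B
⇔ (NOT E OR NOT C) AND (NOT E OR B) AND (NOT E OR NOT E) AND (NOT A OR NOT C) AND (NOT A OR B) AND (NOT A OR NOT E) AND B   — distribute OR over AND
⇔ NOT E AND (NOT A OR NOT C) AND B   — simplify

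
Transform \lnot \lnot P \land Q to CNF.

\lnot \lnot P \land Q
≡ P \land Q   [double negation]

P \land Q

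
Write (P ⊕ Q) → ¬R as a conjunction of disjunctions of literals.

(P ⊕ Q) → ¬R
= ¬(P ⊕ Q) ∨ ¬R   [eliminate →]
= ¬((P ∨ Q) ∧ ¬(P ∧ Q)) ∨ ¬R   [expand ⊕]
= ¬(P ∨ Q) ∨ ¬¬(P ∧ Q) ∨ ¬R   [De Morgan]
= (¬P ∧ ¬Q) ∨ ¬¬(P ∧ Q) ∨ ¬R   [De Morgan]
= (¬P ∧ ¬Q) ∨ (P ∧ Q) ∨ ¬R   [double negation]
= (¬P ∨ P ∨ ¬R) ∧ (¬P ∨ Q ∨ ¬R) ∧ (¬Q ∨ P ∨ ¬R) ∧ (¬Q ∨ Q ∨ ¬R)   [distribute ∨ over ∧]
= (¬P ∨ Q ∨ ¬R) ∧ (¬Q ∨ P ∨ ¬R)   [simplify]

(¬P ∨ Q ∨ ¬R) ∧ (¬Q ∨ P ∨ ¬R)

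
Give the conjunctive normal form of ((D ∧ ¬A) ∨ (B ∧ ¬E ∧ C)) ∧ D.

((D ∧ ¬A) ∨ (B ∧ ¬E ∧ C)) ∧ D
≡ (D ∨ B) ∧ (D ∨ ¬E) ∧ (D ∨ C) ∧ (¬A ∨ B) ∧ (¬A ∨ ¬E) ∧ (¬A ∨ C) ∧ D   (distribute ∨ over ∧)
≡ (¬A ∨ B) ∧ (¬A ∨ ¬E) ∧ (¬A ∨ C) ∧ D   (simplify)

(¬A ∨ B) ∧ (¬A ∨ ¬E) ∧ (¬A ∨ C) ∧ D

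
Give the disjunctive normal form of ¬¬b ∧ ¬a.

b ∧ ¬a

¬¬b ∧ ¬a
≡ b ∧ ¬a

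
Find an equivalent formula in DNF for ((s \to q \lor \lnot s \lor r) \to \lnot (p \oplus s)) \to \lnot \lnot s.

((s \to q \lor \lnot s \lor r) \to \lnot (p \oplus s)) \to \lnot \lnot s
= \lnot ((s \to q \lor \lnot s \lor r) \to \lnot (p \oplus s)) \lor \lnot \lnot s   [eliminate \to]
= \lnot (\lnot (s \to q \lor \lnot s \lor r) \lor \lnot (p \oplus s)) \lor \lnot \lnot s   [eliminate \to]
= \lnot (\lnot (\lnot s \lor q \lor \lnot s \lor r) \lor \lnot (p \oplus s)) \lor \lnot \lnot s   [eliminate \to]
= \lnot (\lnot (\lnot s \lor q \lor \lnot s \lor r) \lor \lnot (p \land \lnot s \lor \lnot p \land s)) \lor \lnot \lnot s   [expand \oplus]
= \lnot \lnot (\lnot s \lor q \lor \lnot s \lor r) \land \lnot \lnot (p \land \lnot s \lor \lnot p \land s) \lor \lnot \lnot s   [De Morgan]
= (\lnot s \lor q \lor \lnot s \lor r) \land \lnot \lnot (p \land \lnot s \lor \lnot p \land s) \lor \lnot \lnot s   [double negation]
= (\lnot s \lor q \lor \lnot s \lor r) \land (p \land \lnot s \lor \lnot p \land s) \lor \lnot \lnot s   [double negation]
= (\lnot s \lor q \lor \lnot s \lor r) \land (p \land \lnot s \lor \lnot p \land s) \lor s   [double negation]
= \lnot s \land p \land \lnot s \lor \lnot s \land \lnot p \land s \lor q \land p \land \lnot s \lor q \land \lnot p \land s \lor \lnot s \land p \land \lnot s \lor \lnot s \land \lnot p \land s \lor r \land p \land \lnot s \lor r \land \lnot p \land s \lor s   [distribute \land over \lor]
= \lnot s \land p \lor s   [simplify]

\lnot s \land p \lor s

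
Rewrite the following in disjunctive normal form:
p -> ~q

p -> ~q
≡ ~p | ~q

~p | ~q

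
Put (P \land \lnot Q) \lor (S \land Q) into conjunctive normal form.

(P \land \lnot Q) \lor (S \land Q)
= (P \lor S) \land (P \lor Q) \land (\lnot Q \lor S) \land (\lnot Q \lor Q)   — distribute \lor over \land
= (P \lor S) \land (P \lor Q) \land (\lnot Q \lor S)   — simplify

(P \lor S) \land (P \lor Q) \land (\lnot Q \lor S)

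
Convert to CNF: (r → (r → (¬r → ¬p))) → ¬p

(r ∨ ¬p) ∧ (¬r ∨ ¬p)

(r → (r → (¬r → ¬p))) → ¬p
≡ ¬(r → (r → (¬r → ¬p))) ∨ ¬p   — eliminate →
≡ ¬(¬r ∨ (r → (¬r → ¬p))) ∨ ¬p   — eliminate →
≡ ¬(¬r ∨ ¬r ∨ (¬r → ¬p)) ∨ ¬p   — eliminate →
≡ ¬(¬r ∨ ¬r ∨ ¬¬r ∨ ¬p) ∨ ¬p   — eliminate →
≡ ¬¬r ∧ ¬¬r ∧ ¬¬¬r ∧ ¬¬p ∨ ¬p   — De Morgan
≡ r ∧ ¬¬r ∧ ¬¬¬r ∧ ¬¬p ∨ ¬p   — double negation
≡ r ∧ r ∧ ¬¬¬r ∧ ¬¬p ∨ ¬p   — double negation
≡ r ∧ r ∧ ¬r ∧ ¬¬p ∨ ¬p   — double negation
≡ r ∧ r ∧ ¬r ∧ p ∨ ¬p   — double negation
≡ (r ∨ ¬p) ∧ (r ∨ ¬p) ∧ (¬r ∨ ¬p) ∧ (p ∨ ¬p)   — distribute ∨ over ∧
≡ (r ∨ ¬p) ∧ (¬r ∨ ¬p)   — simplify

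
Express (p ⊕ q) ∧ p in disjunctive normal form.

(p ⊕ q) ∧ p
≡ (p ∧ ¬q ∨ ¬p ∧ q) ∧ p   (expand ⊕)
≡ p ∧ ¬q ∧ p ∨ ¬p ∧ q ∧ p   (distribute ∧ over ∨)
≡ p ∧ ¬q   (simplify)

p ∧ ¬q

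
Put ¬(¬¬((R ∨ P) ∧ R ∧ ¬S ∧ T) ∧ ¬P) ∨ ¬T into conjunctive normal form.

¬R ∨ S ∨ ¬T ∨ P

¬(¬¬((R ∨ P) ∧ R ∧ ¬S ∧ T) ∧ ¬P) ∨ ¬T
≡ ¬¬¬((R ∨ P) ∧ R ∧ ¬S ∧ T) ∨ ¬¬P ∨ ¬T   (De Morgan)
≡ ¬((R ∨ P) ∧ R ∧ ¬S ∧ T) ∨ ¬¬P ∨ ¬T   (double negation)
≡ ¬(R ∨ P) ∨ ¬R ∨ ¬¬S ∨ ¬T ∨ ¬¬P ∨ ¬T   (De Morgan)
≡ (¬R ∧ ¬P) ∨ ¬R ∨ ¬¬S ∨ ¬T ∨ ¬¬P ∨ ¬T   (De Morgan)
≡ (¬R ∧ ¬P) ∨ ¬R ∨ S ∨ ¬T ∨ ¬¬P ∨ ¬T   (double negation)
≡ (¬R ∧ ¬P) ∨ ¬R ∨ S ∨ ¬T ∨ P ∨ ¬T   (double negation)
≡ (¬R ∨ ¬R ∨ S ∨ ¬T ∨ P ∨ ¬T) ∧ (¬P ∨ ¬R ∨ S ∨ ¬T ∨ P ∨ ¬T)   (distribute ∨ over ∧)
≡ ¬R ∨ S ∨ ¬T ∨ P   (simplify)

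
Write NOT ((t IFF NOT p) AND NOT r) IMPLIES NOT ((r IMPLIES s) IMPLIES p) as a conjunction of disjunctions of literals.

NOT ((t IFF NOT p) AND NOT r) IMPLIES NOT ((r IMPLIES s) IMPLIES p)
≡ NOT NOT ((t IFF NOT p) AND NOT r) OR NOT ((r IMPLIES s) IMPLIES p)   — eliminate IMPLIES
≡ NOT NOT ((t IMPLIES NOT p) AND (NOT p IMPLIES t) AND NOT r) OR NOT ((r IMPLIES s) IMPLIES p)   — eliminate IFF
≡ NOT NOT ((NOT t OR NOT p) AND (NOT p IMPLIES t) AND NOT r) OR NOT ((r IMPLIES s) IMPLIES p)   — eliminate IMPLIES
≡ NOT NOT ((NOT t OR NOT p) AND (NOT NOT p OR t) AND NOT r) OR NOT ((r IMPLIES s) IMPLIES p)   — eliminate IMPLIES
≡ NOT NOT ((NOT t OR NOT p) AND (NOT NOT p OR t) AND NOT r) OR NOT (NOT (r IMPLIES s) OR p)   — eliminate IMPLIES
≡ NOT NOT ((NOT t OR NOT p) AND (NOT NOT p OR t) AND NOT r) OR NOT (NOT (NOT r OR s) OR p)   — eliminate IMPLIES
≡ ((NOT t OR NOT p) AND (NOT NOT p OR t) AND NOT r) OR NOT (NOT (NOT r OR s) OR p)   — double negation
≡ ((NOT t OR NOT p) AND (p OR t) AND NOT r) OR NOT (NOT (NOT r OR s) OR p)   — double negation
≡ ((NOT t OR NOT p) AND (p OR t) AND NOT r) OR (NOT NOT (NOT r OR s) AND NOT p)   — De Morgan
≡ ((NOT t OR NOT p) AND (p OR t) AND NOT r) OR ((NOT r OR s) AND NOT p)   — double negation
≡ (NOT t OR NOT p OR NOT r OR s) AND (NOT t OR NOT p OR NOT p) AND (p OR t OR NOT r OR s) AND (p OR t OR NOT p) AND (NOT r OR NOT r OR s) AND (NOT r OR NOT p)   — distribute OR over AND
≡ (NOT t OR NOT p) AND (NOT r OR s) AND (NOT r OR NOT p)   — simplify

(NOT t OR NOT p) AND (NOT r OR s) AND (NOT r OR NOT p)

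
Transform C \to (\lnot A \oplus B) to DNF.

\lnot C \lor (\lnot A \land \lnot B) \lor (A \land B)

C \to (\lnot A \oplus B)
= \lnot C \lor (\lnot A \oplus B)   (eliminate \to)
= \lnot C \lor (\lnot A \land \lnot B) \lor (\lnot \lnot A \land B)   (expand \oplus)
= \lnot C \lor (\lnot A \land \lnot B) \lor (A \land B)   (double negation)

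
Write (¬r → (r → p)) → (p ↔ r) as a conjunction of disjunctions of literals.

(¬r ∨ p) ∧ (r ∨ ¬p)

(¬r → (r → p)) → (p ↔ r)
= ¬(¬r → (r → p)) ∨ (p ↔ r)
= ¬(¬¬r ∨ (r → p)) ∨ (p ↔ r)
= ¬(¬¬r ∨ ¬r ∨ p) ∨ (p ↔ r)
= ¬(¬¬r ∨ ¬r ∨ p) ∨ ((p → r) ∧ (r → p))
= ¬(¬¬r ∨ ¬r ∨ p) ∨ ((¬p ∨ r) ∧ (r → p))
= ¬(¬¬r ∨ ¬r ∨ p) ∨ ((¬p ∨ r) ∧ (¬r ∨ p))
= (¬¬¬r ∧ ¬¬r ∧ ¬p) ∨ ((¬p ∨ r) ∧ (¬r ∨ p))
= (¬r ∧ ¬¬r ∧ ¬p) ∨ ((¬p ∨ r) ∧ (¬r ∨ p))
= (¬r ∧ r ∧ ¬p) ∨ ((¬p ∨ r) ∧ (¬r ∨ p))
= (¬r ∨ ¬p ∨ r) ∧ (¬r ∨ ¬r ∨ p) ∧ (r ∨ ¬p ∨ r) ∧ (r ∨ ¬r ∨ p) ∧ (¬p ∨ ¬p ∨ r) ∧ (¬p ∨ ¬r ∨ p)
= (¬r ∨ p) ∧ (r ∨ ¬p)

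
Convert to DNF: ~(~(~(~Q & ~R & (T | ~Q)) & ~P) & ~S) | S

~(~(~(~Q & ~R & (T | ~Q)) & ~P) & ~S) | S
⇔ ~~(~(~Q & ~R & (T | ~Q)) & ~P) | ~~S | S   (De Morgan)
⇔ (~(~Q & ~R & (T | ~Q)) & ~P) | ~~S | S   (double negation)
⇔ ((~~Q | ~~R | ~(T | ~Q)) & ~P) | ~~S | S   (De Morgan)
⇔ ((Q | ~~R | ~(T | ~Q)) & ~P) | ~~S | S   (double negation)
⇔ ((Q | R | ~(T | ~Q)) & ~P) | ~~S | S   (double negation)
⇔ ((Q | R | (~T & ~~Q)) & ~P) | ~~S | S   (De Morgan)
⇔ ((Q | R | (~T & Q)) & ~P) | ~~S | S   (double negation)
⇔ ((Q | R | (~T & Q)) & ~P) | S | S   (double negation)
⇔ (Q & ~P) | (R & ~P) | (~T & Q & ~P) | S | S   (distribute & over |)
⇔ (Q & ~P) | (R & ~P) | S   (simplify)

(Q & ~P) | (R & ~P) | S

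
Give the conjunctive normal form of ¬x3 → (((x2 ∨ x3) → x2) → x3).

¬x3 → (((x2 ∨ x3) → x2) → x3)
⇔ ¬¬x3 ∨ (((x2 ∨ x3) → x2) → x3)   (eliminate →)
⇔ ¬¬x3 ∨ ¬((x2 ∨ x3) → x2) ∨ x3   (eliminate →)
⇔ ¬¬x3 ∨ ¬(¬(x2 ∨ x3) ∨ x2) ∨ x3   (eliminate →)
⇔ x3 ∨ ¬(¬(x2 ∨ x3) ∨ x2) ∨ x3   (double negation)
⇔ x3 ∨ (¬¬(x2 ∨ x3) ∧ ¬x2) ∨ x3   (De Morgan)
⇔ x3 ∨ ((x2 ∨ x3) ∧ ¬x2) ∨ x3   (double negation)
⇔ (x3 ∨ x2 ∨ x3 ∨ x3) ∧ (x3 ∨ ¬x2 ∨ x3)   (distribute ∨ over ∧)
⇔ (x3 ∨ x2) ∧ (x3 ∨ ¬x2)   (simplify)

(x3 ∨ x2) ∧ (x3 ∨ ¬x2)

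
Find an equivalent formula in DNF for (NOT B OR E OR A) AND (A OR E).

E OR A

(NOT B OR E OR A) AND (A OR E)
≡ (NOT B AND A) OR (NOT B AND E) OR (E AND A) OR (E AND E) OR (A AND A) OR (A AND E)   — distribute AND over OR
≡ E OR A   — simplify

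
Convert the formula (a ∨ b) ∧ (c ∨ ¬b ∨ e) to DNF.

(a ∧ c) ∨ (a ∧ ¬b) ∨ (a ∧ e) ∨ (b ∧ c) ∨ (b ∧ e)

(a ∨ b) ∧ (c ∨ ¬b ∨ e)
= (a ∧ c) ∨ (a ∧ ¬b) ∨ (a ∧ e) ∨ (b ∧ c) ∨ (b ∧ ¬b) ∨ (b ∧ e)   [distribute ∧ over ∨]
= (a ∧ c) ∨ (a ∧ ¬b) ∨ (a ∧ e) ∨ (b ∧ c) ∨ (b ∧ e)   [simplify]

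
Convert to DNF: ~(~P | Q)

P & ~Q

~(~P | Q)
≡ ~~P & ~Q   [De Morgan]
≡ P & ~Q   [double negation]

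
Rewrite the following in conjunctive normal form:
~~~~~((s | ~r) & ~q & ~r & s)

~s | q | r

~~~~~((s | ~r) & ~q & ~r & s)
≡ ~~~((s | ~r) & ~q & ~r & s)   — double negation
≡ ~((s | ~r) & ~q & ~r & s)   — double negation
≡ ~(s | ~r) | ~~q | ~~r | ~s   — De Morgan
≡ (~s & ~~r) | ~~q | ~~r | ~s   — De Morgan
≡ (~s & r) | ~~q | ~~r | ~s   — double negation
≡ (~s & r) | q | ~~r | ~s   — double negation
≡ (~s & r) | q | r | ~s   — double negation
≡ (~s | q | r | ~s) & (r | q | r | ~s)   — distribute | over &
≡ ~s | q | r   — simplify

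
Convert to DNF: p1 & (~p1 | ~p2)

p1 & (~p1 | ~p2)
≡ (p1 & ~p1) | (p1 & ~p2)   [distribute & over |]
≡ p1 & ~p2   [simplify]

p1 & ~p2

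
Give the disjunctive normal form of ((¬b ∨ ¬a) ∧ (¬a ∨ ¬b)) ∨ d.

((¬b ∨ ¬a) ∧ (¬a ∨ ¬b)) ∨ d
= (¬b ∧ ¬a) ∨ (¬b ∧ ¬b) ∨ (¬a ∧ ¬a) ∨ (¬a ∧ ¬b) ∨ d   — distribute ∧ over ∨
= ¬b ∨ ¬a ∨ d   — simplify

¬b ∨ ¬a ∨ d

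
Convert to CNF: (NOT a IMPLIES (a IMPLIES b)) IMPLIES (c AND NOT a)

NOT a AND (a OR c) AND (NOT b OR c)

(NOT a IMPLIES (a IMPLIES b)) IMPLIES (c AND NOT a)
= NOT (NOT a IMPLIES (a IMPLIES b)) OR (c AND NOT a)   — eliminate IMPLIES
= NOT (NOT NOT a OR (a IMPLIES b)) OR (c AND NOT a)   — eliminate IMPLIES
= NOT (NOT NOT a OR NOT a OR b) OR (c AND NOT a)   — eliminate IMPLIES
= (NOT NOT NOT a AND NOT NOT a AND NOT b) OR (c AND NOT a)   — De Morgan
= (NOT a AND NOT NOT a AND NOT b) OR (c AND NOT a)   — double negation
= (NOT a AND a AND NOT b) OR (c AND NOT a)   — double negation
= (NOT a OR c) AND (NOT a OR NOT a) AND (a OR c) AND (a OR NOT a) AND (NOT b OR c) AND (NOT b OR NOT a)   — distribute OR over AND
= NOT a AND (a OR c) AND (NOT b OR c)   — simplify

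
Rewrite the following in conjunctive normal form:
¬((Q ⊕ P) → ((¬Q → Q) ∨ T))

(Q ∨ P) ∧ ¬Q ∧ ¬T

¬((Q ⊕ P) → ((¬Q → Q) ∨ T))
⇔ ¬(¬(Q ⊕ P) ∨ (¬Q → Q) ∨ T)   [eliminate →]
⇔ ¬(¬((Q ∨ P) ∧ ¬(Q ∧ P)) ∨ (¬Q → Q) ∨ T)   [expand ⊕]
⇔ ¬(¬((Q ∨ P) ∧ ¬(Q ∧ P)) ∨ ¬¬Q ∨ Q ∨ T)   [eliminate →]
⇔ ¬¬((Q ∨ P) ∧ ¬(Q ∧ P)) ∧ ¬¬¬Q ∧ ¬Q ∧ ¬T   [De Morgan]
⇔ (Q ∨ P) ∧ ¬(Q ∧ P) ∧ ¬¬¬Q ∧ ¬Q ∧ ¬T   [double negation]
⇔ (Q ∨ P) ∧ (¬Q ∨ ¬P) ∧ ¬¬¬Q ∧ ¬Q ∧ ¬T   [De Morgan]
⇔ (Q ∨ P) ∧ (¬Q ∨ ¬P) ∧ ¬Q ∧ ¬Q ∧ ¬T   [double negation]
⇔ (Q ∨ P) ∧ ¬Q ∧ ¬T   [simplify]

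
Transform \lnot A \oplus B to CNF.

(\lnot A \lor B) \land (A \lor \lnot B)

\lnot A \oplus B
⇔ (\lnot A \lor B) \land \lnot (\lnot A \land B)   [expand \oplus]
⇔ (\lnot A \lor B) \land (\lnot \lnot A \lor \lnot B)   [De Morgan]
⇔ (\lnot A \lor B) \land (A \lor \lnot B)   [double negation]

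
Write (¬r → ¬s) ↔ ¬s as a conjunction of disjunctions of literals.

¬r ∨ ¬s

(¬r → ¬s) ↔ ¬s
= ((¬r → ¬s) → ¬s) ∧ (¬s → (¬r → ¬s))   [eliminate ↔]
= (¬(¬r → ¬s) ∨ ¬s) ∧ (¬s → (¬r → ¬s))   [eliminate →]
= (¬(¬¬r ∨ ¬s) ∨ ¬s) ∧ (¬s → (¬r → ¬s))   [eliminate →]
= (¬(¬¬r ∨ ¬s) ∨ ¬s) ∧ (¬¬s ∨ (¬r → ¬s))   [eliminate →]
= (¬(¬¬r ∨ ¬s) ∨ ¬s) ∧ (¬¬s ∨ ¬¬r ∨ ¬s)   [eliminate →]
= ((¬¬¬r ∧ ¬¬s) ∨ ¬s) ∧ (¬¬s ∨ ¬¬r ∨ ¬s)   [De Morgan]
= ((¬r ∧ ¬¬s) ∨ ¬s) ∧ (¬¬s ∨ ¬¬r ∨ ¬s)   [double negation]
= ((¬r ∧ s) ∨ ¬s) ∧ (¬¬s ∨ ¬¬r ∨ ¬s)   [double negation]
= ((¬r ∧ s) ∨ ¬s) ∧ (s ∨ ¬¬r ∨ ¬s)   [double negation]
= ((¬r ∧ s) ∨ ¬s) ∧ (s ∨ r ∨ ¬s)   [double negation]
= (¬r ∨ ¬s) ∧ (s ∨ ¬s) ∧ (s ∨ r ∨ ¬s)   [distribute ∨ over ∧]
= ¬r ∨ ¬s   [simplify]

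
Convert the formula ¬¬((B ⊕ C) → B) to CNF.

¬¬((B ⊕ C) → B)
≡ ¬¬(¬(B ⊕ C) ∨ B)
≡ ¬¬(¬((B ∨ C) ∧ ¬(B ∧ C)) ∨ B)
≡ ¬((B ∨ C) ∧ ¬(B ∧ C)) ∨ B
≡ ¬(B ∨ C) ∨ ¬¬(B ∧ C) ∨ B
≡ (¬B ∧ ¬C) ∨ ¬¬(B ∧ C) ∨ B
≡ (¬B ∧ ¬C) ∨ (B ∧ C) ∨ B
≡ (¬B ∨ B ∨ B) ∧ (¬B ∨ C ∨ B) ∧ (¬C ∨ B ∨ B) ∧ (¬C ∨ C ∨ B)
≡ ¬C ∨ B

¬C ∨ B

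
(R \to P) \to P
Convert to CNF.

R \lor P

(R \to P) \to P
= \lnot (R \to P) \lor P   — eliminate \to
= \lnot (\lnot R \lor P) \lor P   — eliminate \to
= (\lnot \lnot R \land \lnot P) \lor P   — De Morgan
= (R \land \lnot P) \lor P   — double negation
= (R \lor P) \land (\lnot P \lor P)   — distribute \lor over \land
= R \lor P   — simplify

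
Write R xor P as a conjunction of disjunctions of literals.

(R | P) & (~R | ~P)

R xor P
⇔ (R | P) & ~(R & P)   [expand xor]
⇔ (R | P) & (~R | ~P)   [De Morgan]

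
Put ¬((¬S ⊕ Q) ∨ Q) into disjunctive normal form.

S ∧ ¬Q

¬((¬S ⊕ Q) ∨ Q)
= ¬((¬S ∧ ¬Q) ∨ (¬¬S ∧ Q) ∨ Q)   [expand ⊕]
= ¬(¬S ∧ ¬Q) ∧ ¬(¬¬S ∧ Q) ∧ ¬Q   [De Morgan]
= (¬¬S ∨ ¬¬Q) ∧ ¬(¬¬S ∧ Q) ∧ ¬Q   [De Morgan]
= (S ∨ ¬¬Q) ∧ ¬(¬¬S ∧ Q) ∧ ¬Q   [double negation]
= (S ∨ Q) ∧ ¬(¬¬S ∧ Q) ∧ ¬Q   [double negation]
= (S ∨ Q) ∧ (¬¬¬S ∨ ¬Q) ∧ ¬Q   [De Morgan]
= (S ∨ Q) ∧ (¬S ∨ ¬Q) ∧ ¬Q   [double negation]
= (S ∧ ¬S ∧ ¬Q) ∨ (S ∧ ¬Q ∧ ¬Q) ∨ (Q ∧ ¬S ∧ ¬Q) ∨ (Q ∧ ¬Q ∧ ¬Q)   [distribute ∧ over ∨]
= S ∧ ¬Q   [simplify]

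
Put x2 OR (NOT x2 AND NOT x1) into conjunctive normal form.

x2 OR NOT x1

x2 OR (NOT x2 AND NOT x1)
⇔ (x2 OR NOT x2) AND (x2 OR NOT x1)   [distribute OR over AND]
⇔ x2 OR NOT x1   [simplify]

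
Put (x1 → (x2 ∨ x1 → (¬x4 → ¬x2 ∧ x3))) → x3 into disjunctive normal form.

(x1 → (x2 ∨ x1 → (¬x4 → ¬x2 ∧ x3))) → x3
≡ ¬(x1 → (x2 ∨ x1 → (¬x4 → ¬x2 ∧ x3))) ∨ x3
≡ ¬(¬x1 ∨ (x2 ∨ x1 → (¬x4 → ¬x2 ∧ x3))) ∨ x3
≡ ¬(¬x1 ∨ ¬(x2 ∨ x1) ∨ (¬x4 → ¬x2 ∧ x3)) ∨ x3
≡ ¬(¬x1 ∨ ¬(x2 ∨ x1) ∨ ¬¬x4 ∨ ¬x2 ∧ x3) ∨ x3
≡ ¬¬x1 ∧ ¬¬(x2 ∨ x1) ∧ ¬¬¬x4 ∧ ¬(¬x2 ∧ x3) ∨ x3
≡ x1 ∧ ¬¬(x2 ∨ x1) ∧ ¬¬¬x4 ∧ ¬(¬x2 ∧ x3) ∨ x3
≡ x1 ∧ (x2 ∨ x1) ∧ ¬¬¬x4 ∧ ¬(¬x2 ∧ x3) ∨ x3
≡ x1 ∧ (x2 ∨ x1) ∧ ¬x4 ∧ ¬(¬x2 ∧ x3) ∨ x3
≡ x1 ∧ (x2 ∨ x1) ∧ ¬x4 ∧ (¬¬x2 ∨ ¬x3) ∨ x3
≡ x1 ∧ (x2 ∨ x1) ∧ ¬x4 ∧ (x2 ∨ ¬x3) ∨ x3
≡ x1 ∧ x2 ∧ ¬x4 ∧ x2 ∨ x1 ∧ x2 ∧ ¬x4 ∧ ¬x3 ∨ x1 ∧ x1 ∧ ¬x4 ∧ x2 ∨ x1 ∧ x1 ∧ ¬x4 ∧ ¬x3 ∨ x3
≡ x1 ∧ x2 ∧ ¬x4 ∨ x1 ∧ ¬x4 ∧ ¬x3 ∨ x3

x1 ∧ x2 ∧ ¬x4 ∨ x1 ∧ ¬x4 ∧ ¬x3 ∨ x3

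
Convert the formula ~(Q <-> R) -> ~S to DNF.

(~Q & ~R) | (R & Q) | ~S

~(Q <-> R) -> ~S
≡ ~~(Q <-> R) | ~S   [eliminate ->]
≡ ~~((Q -> R) & (R -> Q)) | ~S   [eliminate <->]
≡ ~~((~Q | R) & (R -> Q)) | ~S   [eliminate ->]
≡ ~~((~Q | R) & (~R | Q)) | ~S   [eliminate ->]
≡ ((~Q | R) & (~R | Q)) | ~S   [double negation]
≡ (~Q & ~R) | (~Q & Q) | (R & ~R) | (R & Q) | ~S   [distribute & over |]
≡ (~Q & ~R) | (R & Q) | ~S   [simplify]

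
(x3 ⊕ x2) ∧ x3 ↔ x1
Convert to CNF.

(x3 ⊕ x2) ∧ x3 ↔ x1
⇔ ((x3 ⊕ x2) ∧ x3 → x1) ∧ (x1 → (x3 ⊕ x2) ∧ x3)   — eliminate ↔
⇔ (¬((x3 ⊕ x2) ∧ x3) ∨ x1) ∧ (x1 → (x3 ⊕ x2) ∧ x3)   — eliminate →
⇔ (¬((x3 ∨ x2) ∧ ¬(x3 ∧ x2) ∧ x3) ∨ x1) ∧ (x1 → (x3 ⊕ x2) ∧ x3)   — expand ⊕
⇔ (¬((x3 ∨ x2) ∧ ¬(x3 ∧ x2) ∧ x3) ∨ x1) ∧ (¬x1 ∨ (x3 ⊕ x2) ∧ x3)   — eliminate →
⇔ (¬((x3 ∨ x2) ∧ ¬(x3 ∧ x2) ∧ x3) ∨ x1) ∧ (¬x1 ∨ (x3 ∨ x2) ∧ ¬(x3 ∧ x2) ∧ x3)   — expand ⊕
⇔ (¬(x3 ∨ x2) ∨ ¬¬(x3 ∧ x2) ∨ ¬x3 ∨ x1) ∧ (¬x1 ∨ (x3 ∨ x2) ∧ ¬(x3 ∧ x2) ∧ x3)   — De Morgan
⇔ (¬x3 ∧ ¬x2 ∨ ¬¬(x3 ∧ x2) ∨ ¬x3 ∨ x1) ∧ (¬x1 ∨ (x3 ∨ x2) ∧ ¬(x3 ∧ x2) ∧ x3)   — De Morgan
⇔ (¬x3 ∧ ¬x2 ∨ x3 ∧ x2 ∨ ¬x3 ∨ x1) ∧ (¬x1 ∨ (x3 ∨ x2) ∧ ¬(x3 ∧ x2) ∧ x3)   — double negation
⇔ (¬x3 ∧ ¬x2 ∨ x3 ∧ x2 ∨ ¬x3 ∨ x1) ∧ (¬x1 ∨ (x3 ∨ x2) ∧ (¬x3 ∨ ¬x2) ∧ x3)   — De Morgan
⇔ (¬x3 ∨ x3 ∨ ¬x3 ∨ x1) ∧ (¬x3 ∨ x2 ∨ ¬x3 ∨ x1) ∧ (¬x2 ∨ x3 ∨ ¬x3 ∨ x1) ∧ (¬x2 ∨ x2 ∨ ¬x3 ∨ x1) ∧ (¬x1 ∨ x3 ∨ x2) ∧ (¬x1 ∨ ¬x3 ∨ ¬x2) ∧ (¬x1 ∨ x3)   — distribute ∨ over ∧
⇔ (¬x3 ∨ x2 ∨ x1) ∧ (¬x1 ∨ ¬x3 ∨ ¬x2) ∧ (¬x1 ∨ x3)   — simplify

(¬x3 ∨ x2 ∨ x1) ∧ (¬x1 ∨ ¬x3 ∨ ¬x2) ∧ (¬x1 ∨ x3)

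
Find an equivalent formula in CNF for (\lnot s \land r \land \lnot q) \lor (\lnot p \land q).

(\lnot s \land r \land \lnot q) \lor (\lnot p \land q)
= (\lnot s \lor \lnot p) \land (\lnot s \lor q) \land (r \lor \lnot p) \land (r \lor q) \land (\lnot q \lor \lnot p) \land (\lnot q \lor q)   — distribute \lor over \land
= (\lnot s \lor \lnot p) \land (\lnot s \lor q) \land (r \lor \lnot p) \land (r \lor q) \land (\lnot q \lor \lnot p)   — simplify

(\lnot s \lor \lnot p) \land (\lnot s \lor q) \land (r \lor \lnot p) \land (r \lor q) \land (\lnot q \lor \lnot p)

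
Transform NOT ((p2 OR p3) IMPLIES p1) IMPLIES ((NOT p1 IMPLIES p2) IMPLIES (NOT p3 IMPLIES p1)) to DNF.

NOT ((p2 OR p3) IMPLIES p1) IMPLIES ((NOT p1 IMPLIES p2) IMPLIES (NOT p3 IMPLIES p1))
≡ NOT NOT ((p2 OR p3) IMPLIES p1) OR ((NOT p1 IMPLIES p2) IMPLIES (NOT p3 IMPLIES p1))   [eliminate IMPLIES]
≡ NOT NOT (NOT (p2 OR p3) OR p1) OR ((NOT p1 IMPLIES p2) IMPLIES (NOT p3 IMPLIES p1))   [eliminate IMPLIES]
≡ NOT NOT (NOT (p2 OR p3) OR p1) OR NOT (NOT p1 IMPLIES p2) OR (NOT p3 IMPLIES p1)   [eliminate IMPLIES]
≡ NOT NOT (NOT (p2 OR p3) OR p1) OR NOT (NOT NOT p1 OR p2) OR (NOT p3 IMPLIES p1)   [eliminate IMPLIES]
≡ NOT NOT (NOT (p2 OR p3) OR p1) OR NOT (NOT NOT p1 OR p2) OR NOT NOT p3 OR p1   [eliminate IMPLIES]
≡ NOT (p2 OR p3) OR p1 OR NOT (NOT NOT p1 OR p2) OR NOT NOT p3 OR p1   [double negation]
≡ (NOT p2 AND NOT p3) OR p1 OR NOT (NOT NOT p1 OR p2) OR NOT NOT p3 OR p1   [De Morgan]
≡ (NOT p2 AND NOT p3) OR p1 OR (NOT NOT NOT p1 AND NOT p2) OR NOT NOT p3 OR p1   [De Morgan]
≡ (NOT p2 AND NOT p3) OR p1 OR (NOT p1 AND NOT p2) OR NOT NOT p3 OR p1   [double negation]
≡ (NOT p2 AND NOT p3) OR p1 OR (NOT p1 AND NOT p2) OR p3 OR p1   [double negation]
≡ (NOT p2 AND NOT p3) OR p1 OR (NOT p1 AND NOT p2) OR p3   [simplify]

(NOT p2 AND NOT p3) OR p1 OR (NOT p1 AND NOT p2) OR p3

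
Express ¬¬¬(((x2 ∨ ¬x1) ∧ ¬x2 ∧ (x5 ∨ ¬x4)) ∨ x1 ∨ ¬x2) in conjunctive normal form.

¬¬¬(((x2 ∨ ¬x1) ∧ ¬x2 ∧ (x5 ∨ ¬x4)) ∨ x1 ∨ ¬x2)
≡ ¬(((x2 ∨ ¬x1) ∧ ¬x2 ∧ (x5 ∨ ¬x4)) ∨ x1 ∨ ¬x2)   — double negation
≡ ¬((x2 ∨ ¬x1) ∧ ¬x2 ∧ (x5 ∨ ¬x4)) ∧ ¬x1 ∧ ¬¬x2   — De Morgan
≡ (¬(x2 ∨ ¬x1) ∨ ¬¬x2 ∨ ¬(x5 ∨ ¬x4)) ∧ ¬x1 ∧ ¬¬x2   — De Morgan
≡ ((¬x2 ∧ ¬¬x1) ∨ ¬¬x2 ∨ ¬(x5 ∨ ¬x4)) ∧ ¬x1 ∧ ¬¬x2   — De Morgan
≡ ((¬x2 ∧ x1) ∨ ¬¬x2 ∨ ¬(x5 ∨ ¬x4)) ∧ ¬x1 ∧ ¬¬x2   — double negation
≡ ((¬x2 ∧ x1) ∨ x2 ∨ ¬(x5 ∨ ¬x4)) ∧ ¬x1 ∧ ¬¬x2   — double negation
≡ ((¬x2 ∧ x1) ∨ x2 ∨ (¬x5 ∧ ¬¬x4)) ∧ ¬x1 ∧ ¬¬x2   — De Morgan
≡ ((¬x2 ∧ x1) ∨ x2 ∨ (¬x5 ∧ x4)) ∧ ¬x1 ∧ ¬¬x2   — double negation
≡ ((¬x2 ∧ x1) ∨ x2 ∨ (¬x5 ∧ x4)) ∧ ¬x1 ∧ x2   — double negation
≡ (¬x2 ∨ x2 ∨ ¬x5) ∧ (¬x2 ∨ x2 ∨ x4) ∧ (x1 ∨ x2 ∨ ¬x5) ∧ (x1 ∨ x2 ∨ x4) ∧ ¬x1 ∧ x2   — distribute ∨ over ∧
≡ ¬x1 ∧ x2   — simplify

¬x1 ∧ x2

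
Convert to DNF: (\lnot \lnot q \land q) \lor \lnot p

(\lnot \lnot q \land q) \lor \lnot p
≡ (q \land q) \lor \lnot p   [double negation]
≡ q \lor \lnot p   [simplify]

q \lor \lnot p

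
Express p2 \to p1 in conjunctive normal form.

p2 \to p1
≡ \lnot p2 \lor p1   (eliminate \to)

\lnot p2 \lor p1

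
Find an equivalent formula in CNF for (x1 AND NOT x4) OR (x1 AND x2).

(x1 AND NOT x4) OR (x1 AND x2)
≡ (x1 OR x1) AND (x1 OR x2) AND (NOT x4 OR x1) AND (NOT x4 OR x2)
≡ x1 AND (NOT x4 OR x2)

x1 AND (NOT x4 OR x2)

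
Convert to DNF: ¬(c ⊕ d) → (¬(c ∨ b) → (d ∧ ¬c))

(¬c ∧ d) ∨ c ∨ b

¬(c ⊕ d) → (¬(c ∨ b) → (d ∧ ¬c))
= ¬¬(c ⊕ d) ∨ (¬(c ∨ b) → (d ∧ ¬c))   — eliminate →
= ¬¬((c ∧ ¬d) ∨ (¬c ∧ d)) ∨ (¬(c ∨ b) → (d ∧ ¬c))   — expand ⊕
= ¬¬((c ∧ ¬d) ∨ (¬c ∧ d)) ∨ ¬¬(c ∨ b) ∨ (d ∧ ¬c)   — eliminate →
= (c ∧ ¬d) ∨ (¬c ∧ d) ∨ ¬¬(c ∨ b) ∨ (d ∧ ¬c)   — double negation
= (c ∧ ¬d) ∨ (¬c ∧ d) ∨ c ∨ b ∨ (d ∧ ¬c)   — double negation
= (¬c ∧ d) ∨ c ∨ b   — simplify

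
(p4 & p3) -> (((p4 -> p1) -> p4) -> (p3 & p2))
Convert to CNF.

~p4 | ~p3 | p2

(p4 & p3) -> (((p4 -> p1) -> p4) -> (p3 & p2))
⇔ ~(p4 & p3) | (((p4 -> p1) -> p4) -> (p3 & p2))   [eliminate ->]
⇔ ~(p4 & p3) | ~((p4 -> p1) -> p4) | (p3 & p2)   [eliminate ->]
⇔ ~(p4 & p3) | ~(~(p4 -> p1) | p4) | (p3 & p2)   [eliminate ->]
⇔ ~(p4 & p3) | ~(~(~p4 | p1) | p4) | (p3 & p2)   [eliminate ->]
⇔ ~p4 | ~p3 | ~(~(~p4 | p1) | p4) | (p3 & p2)   [De Morgan]
⇔ ~p4 | ~p3 | (~~(~p4 | p1) & ~p4) | (p3 & p2)   [De Morgan]
⇔ ~p4 | ~p3 | ((~p4 | p1) & ~p4) | (p3 & p2)   [double negation]
⇔ (~p4 | ~p3 | ~p4 | p1 | p3) & (~p4 | ~p3 | ~p4 | p1 | p2) & (~p4 | ~p3 | ~p4 | p3) & (~p4 | ~p3 | ~p4 | p2)   [distribute | over &]
⇔ ~p4 | ~p3 | p2   [simplify]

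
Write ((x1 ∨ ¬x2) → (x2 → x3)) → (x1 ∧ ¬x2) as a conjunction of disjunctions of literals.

((x1 ∨ ¬x2) → (x2 → x3)) → (x1 ∧ ¬x2)
= ¬((x1 ∨ ¬x2) → (x2 → x3)) ∨ (x1 ∧ ¬x2)
= ¬(¬(x1 ∨ ¬x2) ∨ (x2 → x3)) ∨ (x1 ∧ ¬x2)
= ¬(¬(x1 ∨ ¬x2) ∨ ¬x2 ∨ x3) ∨ (x1 ∧ ¬x2)
= (¬¬(x1 ∨ ¬x2) ∧ ¬¬x2 ∧ ¬x3) ∨ (x1 ∧ ¬x2)
= ((x1 ∨ ¬x2) ∧ ¬¬x2 ∧ ¬x3) ∨ (x1 ∧ ¬x2)
= ((x1 ∨ ¬x2) ∧ x2 ∧ ¬x3) ∨ (x1 ∧ ¬x2)
= (x1 ∨ ¬x2 ∨ x1) ∧ (x1 ∨ ¬x2 ∨ ¬x2) ∧ (x2 ∨ x1) ∧ (x2 ∨ ¬x2) ∧ (¬x3 ∨ x1) ∧ (¬x3 ∨ ¬x2)
= (x1 ∨ ¬x2) ∧ (x2 ∨ x1) ∧ (¬x3 ∨ x1) ∧ (¬x3 ∨ ¬x2)

(x1 ∨ ¬x2) ∧ (x2 ∨ x1) ∧ (¬x3 ∨ x1) ∧ (¬x3 ∨ ¬x2)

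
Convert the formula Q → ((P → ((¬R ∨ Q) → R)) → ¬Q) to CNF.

Q → ((P → ((¬R ∨ Q) → R)) → ¬Q)
≡ ¬Q ∨ ((P → ((¬R ∨ Q) → R)) → ¬Q)   [eliminate →]
≡ ¬Q ∨ ¬(P → ((¬R ∨ Q) → R)) ∨ ¬Q   [eliminate →]
≡ ¬Q ∨ ¬(¬P ∨ ((¬R ∨ Q) → R)) ∨ ¬Q   [eliminate →]
≡ ¬Q ∨ ¬(¬P ∨ ¬(¬R ∨ Q) ∨ R) ∨ ¬Q   [eliminate →]
≡ ¬Q ∨ (¬¬P ∧ ¬¬(¬R ∨ Q) ∧ ¬R) ∨ ¬Q   [De Morgan]
≡ ¬Q ∨ (P ∧ ¬¬(¬R ∨ Q) ∧ ¬R) ∨ ¬Q   [double negation]
≡ ¬Q ∨ (P ∧ (¬R ∨ Q) ∧ ¬R) ∨ ¬Q   [double negation]
≡ (¬Q ∨ P ∨ ¬Q) ∧ (¬Q ∨ ¬R ∨ Q ∨ ¬Q) ∧ (¬Q ∨ ¬R ∨ ¬Q)   [distribute ∨ over ∧]
≡ (¬Q ∨ P) ∧ (¬Q ∨ ¬R)   [simplify]

(¬Q ∨ P) ∧ (¬Q ∨ ¬R)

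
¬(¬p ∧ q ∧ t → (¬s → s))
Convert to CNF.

¬(¬p ∧ q ∧ t → (¬s → s))
≡ ¬(¬(¬p ∧ q ∧ t) ∨ (¬s → s))
≡ ¬(¬(¬p ∧ q ∧ t) ∨ ¬¬s ∨ s)
≡ ¬¬(¬p ∧ q ∧ t) ∧ ¬¬¬s ∧ ¬s
≡ ¬p ∧ q ∧ t ∧ ¬¬¬s ∧ ¬s
≡ ¬p ∧ q ∧ t ∧ ¬s ∧ ¬s
≡ ¬p ∧ q ∧ t ∧ ¬s

¬p ∧ q ∧ t ∧ ¬s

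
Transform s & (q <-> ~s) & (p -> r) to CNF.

s & (q <-> ~s) & (p -> r)
≡ s & (q -> ~s) & (~s -> q) & (p -> r)
≡ s & (~q | ~s) & (~s -> q) & (p -> r)
≡ s & (~q | ~s) & (~~s | q) & (p -> r)
≡ s & (~q | ~s) & (~~s | q) & (~p | r)
≡ s & (~q | ~s) & (s | q) & (~p | r)
≡ s & (~q | ~s) & (~p | r)

s & (~q | ~s) & (~p | r)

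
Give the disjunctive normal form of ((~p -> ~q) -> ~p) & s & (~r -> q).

(~p & q & s) | (~p & s & r)

((~p -> ~q) -> ~p) & s & (~r -> q)
⇔ (~(~p -> ~q) | ~p) & s & (~r -> q)   (eliminate ->)
⇔ (~(~~p | ~q) | ~p) & s & (~r -> q)   (eliminate ->)
⇔ (~(~~p | ~q) | ~p) & s & (~~r | q)   (eliminate ->)
⇔ ((~~~p & ~~q) | ~p) & s & (~~r | q)   (De Morgan)
⇔ ((~p & ~~q) | ~p) & s & (~~r | q)   (double negation)
⇔ ((~p & q) | ~p) & s & (~~r | q)   (double negation)
⇔ ((~p & q) | ~p) & s & (r | q)   (double negation)
⇔ (~p & q & s & r) | (~p & q & s & q) | (~p & s & r) | (~p & s & q)   (distribute & over |)
⇔ (~p & q & s) | (~p & s & r)   (simplify)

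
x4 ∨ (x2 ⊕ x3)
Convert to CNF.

(x4 ∨ x2 ∨ x3) ∧ (x4 ∨ ¬x2 ∨ ¬x3)

x4 ∨ (x2 ⊕ x3)
≡ x4 ∨ ((x2 ∨ x3) ∧ ¬(x2 ∧ x3))   — expand ⊕
≡ x4 ∨ ((x2 ∨ x3) ∧ (¬x2 ∨ ¬x3))   — De Morgan
≡ (x4 ∨ x2 ∨ x3) ∧ (x4 ∨ ¬x2 ∨ ¬x3)   — distribute ∨ over ∧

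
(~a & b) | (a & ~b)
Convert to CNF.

(~a | ~b) & (b | a)

(~a & b) | (a & ~b)
≡ (~a | a) & (~a | ~b) & (b | a) & (b | ~b)   [distribute | over &]
≡ (~a | ~b) & (b | a)   [simplify]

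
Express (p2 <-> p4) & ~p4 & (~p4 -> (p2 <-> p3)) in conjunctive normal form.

(p2 <-> p4) & ~p4 & (~p4 -> (p2 <-> p3))
≡ (p2 -> p4) & (p4 -> p2) & ~p4 & (~p4 -> (p2 <-> p3))   [eliminate <->]
≡ (~p2 | p4) & (p4 -> p2) & ~p4 & (~p4 -> (p2 <-> p3))   [eliminate ->]
≡ (~p2 | p4) & (~p4 | p2) & ~p4 & (~p4 -> (p2 <-> p3))   [eliminate ->]
≡ (~p2 | p4) & (~p4 | p2) & ~p4 & (~~p4 | (p2 <-> p3))   [eliminate ->]
≡ (~p2 | p4) & (~p4 | p2) & ~p4 & (~~p4 | ((p2 -> p3) & (p3 -> p2)))   [eliminate <->]
≡ (~p2 | p4) & (~p4 | p2) & ~p4 & (~~p4 | ((~p2 | p3) & (p3 -> p2)))   [eliminate ->]
≡ (~p2 | p4) & (~p4 | p2) & ~p4 & (~~p4 | ((~p2 | p3) & (~p3 | p2)))   [eliminate ->]
≡ (~p2 | p4) & (~p4 | p2) & ~p4 & (p4 | ((~p2 | p3) & (~p3 | p2)))   [double negation]
≡ (~p2 | p4) & (~p4 | p2) & ~p4 & (p4 | ~p2 | p3) & (p4 | ~p3 | p2)   [distribute | over &]
≡ (~p2 | p4) & ~p4 & (p4 | ~p3 | p2)   [simplify]

(~p2 | p4) & ~p4 & (p4 | ~p3 | p2)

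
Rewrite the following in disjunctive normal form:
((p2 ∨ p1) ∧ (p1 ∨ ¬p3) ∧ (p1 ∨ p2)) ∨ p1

(p2 ∧ ¬p3) ∨ p1

((p2 ∨ p1) ∧ (p1 ∨ ¬p3) ∧ (p1 ∨ p2)) ∨ p1
≡ (p2 ∧ p1 ∧ p1) ∨ (p2 ∧ p1 ∧ p2) ∨ (p2 ∧ ¬p3 ∧ p1) ∨ (p2 ∧ ¬p3 ∧ p2) ∨ (p1 ∧ p1 ∧ p1) ∨ (p1 ∧ p1 ∧ p2) ∨ (p1 ∧ ¬p3 ∧ p1) ∨ (p1 ∧ ¬p3 ∧ p2) ∨ p1   [distribute ∧ over ∨]
≡ (p2 ∧ ¬p3) ∨ p1   [simplify]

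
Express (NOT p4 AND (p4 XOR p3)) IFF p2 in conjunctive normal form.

(NOT p4 AND (p4 XOR p3)) IFF p2
≡ ((NOT p4 AND (p4 XOR p3)) IMPLIES p2) AND (p2 IMPLIES (NOT p4 AND (p4 XOR p3)))   [eliminate IFF]
≡ (NOT (NOT p4 AND (p4 XOR p3)) OR p2) AND (p2 IMPLIES (NOT p4 AND (p4 XOR p3)))   [eliminate IMPLIES]
≡ (NOT (NOT p4 AND (p4 OR p3) AND NOT (p4 AND p3)) OR p2) AND (p2 IMPLIES (NOT p4 AND (p4 XOR p3)))   [expand XOR]
≡ (NOT (NOT p4 AND (p4 OR p3) AND NOT (p4 AND p3)) OR p2) AND (NOT p2 OR (NOT p4 AND (p4 XOR p3)))   [eliminate IMPLIES]
≡ (NOT (NOT p4 AND (p4 OR p3) AND NOT (p4 AND p3)) OR p2) AND (NOT p2 OR (NOT p4 AND (p4 OR p3) AND NOT (p4 AND p3)))   [expand XOR]
≡ (NOT NOT p4 OR NOT (p4 OR p3) OR NOT NOT (p4 AND p3) OR p2) AND (NOT p2 OR (NOT p4 AND (p4 OR p3) AND NOT (p4 AND p3)))   [De Morgan]
≡ (p4 OR NOT (p4 OR p3) OR NOT NOT (p4 AND p3) OR p2) AND (NOT p2 OR (NOT p4 AND (p4 OR p3) AND NOT (p4 AND p3)))   [double negation]
≡ (p4 OR (NOT p4 AND NOT p3) OR NOT NOT (p4 AND p3) OR p2) AND (NOT p2 OR (NOT p4 AND (p4 OR p3) AND NOT (p4 AND p3)))   [De Morgan]
≡ (p4 OR (NOT p4 AND NOT p3) OR (p4 AND p3) OR p2) AND (NOT p2 OR (NOT p4 AND (p4 OR p3) AND NOT (p4 AND p3)))   [double negation]
≡ (p4 OR (NOT p4 AND NOT p3) OR (p4 AND p3) OR p2) AND (NOT p2 OR (NOT p4 AND (p4 OR p3) AND (NOT p4 OR NOT p3)))   [De Morgan]
≡ (p4 OR NOT p4 OR p4 OR p2) AND (p4 OR NOT p4 OR p3 OR p2) AND (p4 OR NOT p3 OR p4 OR p2) AND (p4 OR NOT p3 OR p3 OR p2) AND (NOT p2 OR NOT p4) AND (NOT p2 OR p4 OR p3) AND (NOT p2 OR NOT p4 OR NOT p3)   [distribute OR over AND]
≡ (p4 OR NOT p3 OR p2) AND (NOT p2 OR NOT p4) AND (NOT p2 OR p4 OR p3)   [simplify]

(p4 OR NOT p3 OR p2) AND (NOT p2 OR NOT p4) AND (NOT p2 OR p4 OR p3)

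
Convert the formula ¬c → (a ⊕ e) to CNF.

(c ∨ a ∨ e) ∧ (c ∨ ¬a ∨ ¬e)

¬c → (a ⊕ e)
⇔ ¬¬c ∨ (a ⊕ e)   [eliminate →]
⇔ ¬¬c ∨ ((a ∨ e) ∧ ¬(a ∧ e))   [expand ⊕]
⇔ c ∨ ((a ∨ e) ∧ ¬(a ∧ e))   [double negation]
⇔ c ∨ ((a ∨ e) ∧ (¬a ∨ ¬e))   [De Morgan]
⇔ (c ∨ a ∨ e) ∧ (c ∨ ¬a ∨ ¬e)   [distribute ∨ over ∧]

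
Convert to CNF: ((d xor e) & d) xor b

(~d | ~e | b) & (d | b) & (~d | e | ~b)

((d xor e) & d) xor b
≡ (((d xor e) & d) | b) & ~((d xor e) & d & b)   [expand xor]
≡ (((d | e) & ~(d & e) & d) | b) & ~((d xor e) & d & b)   [expand xor]
≡ (((d | e) & ~(d & e) & d) | b) & ~((d | e) & ~(d & e) & d & b)   [expand xor]
≡ (((d | e) & (~d | ~e) & d) | b) & ~((d | e) & ~(d & e) & d & b)   [De Morgan]
≡ (((d | e) & (~d | ~e) & d) | b) & (~(d | e) | ~~(d & e) | ~d | ~b)   [De Morgan]
≡ (((d | e) & (~d | ~e) & d) | b) & ((~d & ~e) | ~~(d & e) | ~d | ~b)   [De Morgan]
≡ (((d | e) & (~d | ~e) & d) | b) & ((~d & ~e) | (d & e) | ~d | ~b)   [double negation]
≡ (d | e | b) & (~d | ~e | b) & (d | b) & (~d | d | ~d | ~b) & (~d | e | ~d | ~b) & (~e | d | ~d | ~b) & (~e | e | ~d | ~b)   [distribute | over &]
≡ (~d | ~e | b) & (d | b) & (~d | e | ~b)   [simplify]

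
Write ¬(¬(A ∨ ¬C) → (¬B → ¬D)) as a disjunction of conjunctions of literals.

¬(¬(A ∨ ¬C) → (¬B → ¬D))
⇔ ¬(¬¬(A ∨ ¬C) ∨ (¬B → ¬D))   — eliminate →
⇔ ¬(¬¬(A ∨ ¬C) ∨ ¬¬B ∨ ¬D)   — eliminate →
⇔ ¬¬¬(A ∨ ¬C) ∧ ¬¬¬B ∧ ¬¬D   — De Morgan
⇔ ¬(A ∨ ¬C) ∧ ¬¬¬B ∧ ¬¬D   — double negation
⇔ ¬A ∧ ¬¬C ∧ ¬¬¬B ∧ ¬¬D   — De Morgan
⇔ ¬A ∧ C ∧ ¬¬¬B ∧ ¬¬D   — double negation
⇔ ¬A ∧ C ∧ ¬B ∧ ¬¬D   — double negation
⇔ ¬A ∧ C ∧ ¬B ∧ D   — double negation

¬A ∧ C ∧ ¬B ∧ D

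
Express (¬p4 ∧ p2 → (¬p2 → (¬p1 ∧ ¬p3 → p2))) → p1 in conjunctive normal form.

(¬p4 ∧ p2 → (¬p2 → (¬p1 ∧ ¬p3 → p2))) → p1
≡ ¬(¬p4 ∧ p2 → (¬p2 → (¬p1 ∧ ¬p3 → p2))) ∨ p1
≡ ¬(¬(¬p4 ∧ p2) ∨ (¬p2 → (¬p1 ∧ ¬p3 → p2))) ∨ p1
≡ ¬(¬(¬p4 ∧ p2) ∨ ¬¬p2 ∨ (¬p1 ∧ ¬p3 → p2)) ∨ p1
≡ ¬(¬(¬p4 ∧ p2) ∨ ¬¬p2 ∨ ¬(¬p1 ∧ ¬p3) ∨ p2) ∨ p1
≡ ¬¬(¬p4 ∧ p2) ∧ ¬¬¬p2 ∧ ¬¬(¬p1 ∧ ¬p3) ∧ ¬p2 ∨ p1
≡ ¬p4 ∧ p2 ∧ ¬¬¬p2 ∧ ¬¬(¬p1 ∧ ¬p3) ∧ ¬p2 ∨ p1
≡ ¬p4 ∧ p2 ∧ ¬p2 ∧ ¬¬(¬p1 ∧ ¬p3) ∧ ¬p2 ∨ p1
≡ ¬p4 ∧ p2 ∧ ¬p2 ∧ ¬p1 ∧ ¬p3 ∧ ¬p2 ∨ p1
≡ (¬p4 ∨ p1) ∧ (p2 ∨ p1) ∧ (¬p2 ∨ p1) ∧ (¬p1 ∨ p1) ∧ (¬p3 ∨ p1) ∧ (¬p2 ∨ p1)
≡ (¬p4 ∨ p1) ∧ (p2 ∨ p1) ∧ (¬p2 ∨ p1) ∧ (¬p3 ∨ p1)

(¬p4 ∨ p1) ∧ (p2 ∨ p1) ∧ (¬p2 ∨ p1) ∧ (¬p3 ∨ p1)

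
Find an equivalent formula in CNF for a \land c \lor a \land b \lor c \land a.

a \land c \lor a \land b \lor c \land a
≡ (a \lor a \lor c) \land (a \lor a \lor a) \land (a \lor b \lor c) \land (a \lor b \lor a) \land (c \lor a \lor c) \land (c \lor a \lor a) \land (c \lor b \lor c) \land (c \lor b \lor a)
≡ a \land (c \lor b)

a \land (c \lor b)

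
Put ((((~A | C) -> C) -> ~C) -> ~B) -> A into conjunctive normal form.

((((~A | C) -> C) -> ~C) -> ~B) -> A
⇔ ~((((~A | C) -> C) -> ~C) -> ~B) | A   — eliminate ->
⇔ ~(~(((~A | C) -> C) -> ~C) | ~B) | A   — eliminate ->
⇔ ~(~(~((~A | C) -> C) | ~C) | ~B) | A   — eliminate ->
⇔ ~(~(~(~(~A | C) | C) | ~C) | ~B) | A   — eliminate ->
⇔ (~~(~(~(~A | C) | C) | ~C) & ~~B) | A   — De Morgan
⇔ ((~(~(~A | C) | C) | ~C) & ~~B) | A   — double negation
⇔ (((~~(~A | C) & ~C) | ~C) & ~~B) | A   — De Morgan
⇔ ((((~A | C) & ~C) | ~C) & ~~B) | A   — double negation
⇔ ((((~A | C) & ~C) | ~C) & B) | A   — double negation
⇔ (~A | C | ~C | A) & (~C | ~C | A) & (B | A)   — distribute | over &
⇔ (~C | A) & (B | A)   — simplify

(~C | A) & (B | A)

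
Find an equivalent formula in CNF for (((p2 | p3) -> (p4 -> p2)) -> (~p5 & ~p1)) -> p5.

(((p2 | p3) -> (p4 -> p2)) -> (~p5 & ~p1)) -> p5
= ~(((p2 | p3) -> (p4 -> p2)) -> (~p5 & ~p1)) | p5   — eliminate ->
= ~(~((p2 | p3) -> (p4 -> p2)) | (~p5 & ~p1)) | p5   — eliminate ->
= ~(~(~(p2 | p3) | (p4 -> p2)) | (~p5 & ~p1)) | p5   — eliminate ->
= ~(~(~(p2 | p3) | ~p4 | p2) | (~p5 & ~p1)) | p5   — eliminate ->
= (~~(~(p2 | p3) | ~p4 | p2) & ~(~p5 & ~p1)) | p5   — De Morgan
= ((~(p2 | p3) | ~p4 | p2) & ~(~p5 & ~p1)) | p5   — double negation
= (((~p2 & ~p3) | ~p4 | p2) & ~(~p5 & ~p1)) | p5   — De Morgan
= (((~p2 & ~p3) | ~p4 | p2) & (~~p5 | ~~p1)) | p5   — De Morgan
= (((~p2 & ~p3) | ~p4 | p2) & (p5 | ~~p1)) | p5   — double negation
= (((~p2 & ~p3) | ~p4 | p2) & (p5 | p1)) | p5   — double negation
= (~p2 | ~p4 | p2 | p5) & (~p3 | ~p4 | p2 | p5) & (p5 | p1 | p5)   — distribute | over &
= (~p3 | ~p4 | p2 | p5) & (p5 | p1)   — simplify

(~p3 | ~p4 | p2 | p5) & (p5 | p1)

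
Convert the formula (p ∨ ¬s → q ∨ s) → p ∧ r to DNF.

(p ∨ ¬s → q ∨ s) → p ∧ r
≡ ¬(p ∨ ¬s → q ∨ s) ∨ p ∧ r   [eliminate →]
≡ ¬(¬(p ∨ ¬s) ∨ q ∨ s) ∨ p ∧ r   [eliminate →]
≡ ¬¬(p ∨ ¬s) ∧ ¬q ∧ ¬s ∨ p ∧ r   [De Morgan]
≡ (p ∨ ¬s) ∧ ¬q ∧ ¬s ∨ p ∧ r   [double negation]
≡ p ∧ ¬q ∧ ¬s ∨ ¬s ∧ ¬q ∧ ¬s ∨ p ∧ r   [distribute ∧ over ∨]
≡ ¬s ∧ ¬q ∨ p ∧ r   [simplify]

¬s ∧ ¬q ∨ p ∧ r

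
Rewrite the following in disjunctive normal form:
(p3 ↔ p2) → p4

(p3 ↔ p2) → p4
≡ ¬(p3 ↔ p2) ∨ p4   [eliminate →]
≡ ¬((p3 → p2) ∧ (p2 → p3)) ∨ p4   [eliminate ↔]
≡ ¬((¬p3 ∨ p2) ∧ (p2 → p3)) ∨ p4   [eliminate →]
≡ ¬((¬p3 ∨ p2) ∧ (¬p2 ∨ p3)) ∨ p4   [eliminate →]
≡ ¬(¬p3 ∨ p2) ∨ ¬(¬p2 ∨ p3) ∨ p4   [De Morgan]
≡ (¬¬p3 ∧ ¬p2) ∨ ¬(¬p2 ∨ p3) ∨ p4   [De Morgan]
≡ (p3 ∧ ¬p2) ∨ ¬(¬p2 ∨ p3) ∨ p4   [double negation]
≡ (p3 ∧ ¬p2) ∨ (¬¬p2 ∧ ¬p3) ∨ p4   [De Morgan]
≡ (p3 ∧ ¬p2) ∨ (p2 ∧ ¬p3) ∨ p4   [double negation]

(p3 ∧ ¬p2) ∨ (p2 ∧ ¬p3) ∨ p4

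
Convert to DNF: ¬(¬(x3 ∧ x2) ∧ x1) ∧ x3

¬(¬(x3 ∧ x2) ∧ x1) ∧ x3
= (¬¬(x3 ∧ x2) ∨ ¬x1) ∧ x3   (De Morgan)
= ((x3 ∧ x2) ∨ ¬x1) ∧ x3   (double negation)
= (x3 ∧ x2 ∧ x3) ∨ (¬x1 ∧ x3)   (distribute ∧ over ∨)
= (x3 ∧ x2) ∨ (¬x1 ∧ x3)   (simplify)

(x3 ∧ x2) ∨ (¬x1 ∧ x3)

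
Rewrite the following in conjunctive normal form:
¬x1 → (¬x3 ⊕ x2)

(x1 ∨ ¬x3 ∨ x2) ∧ (x1 ∨ x3 ∨ ¬x2)

¬x1 → (¬x3 ⊕ x2)
≡ ¬¬x1 ∨ (¬x3 ⊕ x2)   [eliminate →]
≡ ¬¬x1 ∨ ((¬x3 ∨ x2) ∧ ¬(¬x3 ∧ x2))   [expand ⊕]
≡ x1 ∨ ((¬x3 ∨ x2) ∧ ¬(¬x3 ∧ x2))   [double negation]
≡ x1 ∨ ((¬x3 ∨ x2) ∧ (¬¬x3 ∨ ¬x2))   [De Morgan]
≡ x1 ∨ ((¬x3 ∨ x2) ∧ (x3 ∨ ¬x2))   [double negation]
≡ (x1 ∨ ¬x3 ∨ x2) ∧ (x1 ∨ x3 ∨ ¬x2)   [distribute ∨ over ∧]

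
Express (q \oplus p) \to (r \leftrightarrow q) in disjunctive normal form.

(q \oplus p) \to (r \leftrightarrow q)
= \lnot (q \oplus p) \lor (r \leftrightarrow q)   [eliminate \to]
= \lnot ((q \land \lnot p) \lor (\lnot q \land p)) \lor (r \leftrightarrow q)   [expand \oplus]
= \lnot ((q \land \lnot p) \lor (\lnot q \land p)) \lor ((r \to q) \land (q \to r))   [eliminate \leftrightarrow]
= \lnot ((q \land \lnot p) \lor (\lnot q \land p)) \lor ((\lnot r \lor q) \land (q \to r))   [eliminate \to]
= \lnot ((q \land \lnot p) \lor (\lnot q \land p)) \lor ((\lnot r \lor q) \land (\lnot q \lor r))   [eliminate \to]
= (\lnot (q \land \lnot p) \land \lnot (\lnot q \land p)) \lor ((\lnot r \lor q) \land (\lnot q \lor r))   [De Morgan]
= ((\lnot q \lor \lnot \lnot p) \land \lnot (\lnot q \land p)) \lor ((\lnot r \lor q) \land (\lnot q \lor r))   [De Morgan]
= ((\lnot q \lor p) \land \lnot (\lnot q \land p)) \lor ((\lnot r \lor q) \land (\lnot q \lor r))   [double negation]
= ((\lnot q \lor p) \land (\lnot \lnot q \lor \lnot p)) \lor ((\lnot r \lor q) \land (\lnot q \lor r))   [De Morgan]
= ((\lnot q \lor p) \land (q \lor \lnot p)) \lor ((\lnot r \lor q) \land (\lnot q \lor r))   [double negation]
= (\lnot q \land q) \lor (\lnot q \land \lnot p) \lor (p \land q) \lor (p \land \lnot p) \lor (\lnot r \land \lnot q) \lor (\lnot r \land r) \lor (q \land \lnot q) \lor (q \land r)   [distribute \land over \lor]
= (\lnot q \land \lnot p) \lor (p \land q) \lor (\lnot r \land \lnot q) \lor (q \land r)   [simplify]

(\lnot q \land \lnot p) \lor (p \land q) \lor (\lnot r \land \lnot q) \lor (q \land r)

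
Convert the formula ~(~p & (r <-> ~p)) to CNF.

p | ~r

~(~p & (r <-> ~p))
≡ ~(~p & (r -> ~p) & (~p -> r))   [eliminate <->]
≡ ~(~p & (~r | ~p) & (~p -> r))   [eliminate ->]
≡ ~(~p & (~r | ~p) & (~~p | r))   [eliminate ->]
≡ ~~p | ~(~r | ~p) | ~(~~p | r)   [De Morgan]
≡ p | ~(~r | ~p) | ~(~~p | r)   [double negation]
≡ p | (~~r & ~~p) | ~(~~p | r)   [De Morgan]
≡ p | (r & ~~p) | ~(~~p | r)   [double negation]
≡ p | (r & p) | ~(~~p | r)   [double negation]
≡ p | (r & p) | (~~~p & ~r)   [De Morgan]
≡ p | (r & p) | (~p & ~r)   [double negation]
≡ (p | r | ~p) & (p | r | ~r) & (p | p | ~p) & (p | p | ~r)   [distribute | over &]
≡ p | ~r   [simplify]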